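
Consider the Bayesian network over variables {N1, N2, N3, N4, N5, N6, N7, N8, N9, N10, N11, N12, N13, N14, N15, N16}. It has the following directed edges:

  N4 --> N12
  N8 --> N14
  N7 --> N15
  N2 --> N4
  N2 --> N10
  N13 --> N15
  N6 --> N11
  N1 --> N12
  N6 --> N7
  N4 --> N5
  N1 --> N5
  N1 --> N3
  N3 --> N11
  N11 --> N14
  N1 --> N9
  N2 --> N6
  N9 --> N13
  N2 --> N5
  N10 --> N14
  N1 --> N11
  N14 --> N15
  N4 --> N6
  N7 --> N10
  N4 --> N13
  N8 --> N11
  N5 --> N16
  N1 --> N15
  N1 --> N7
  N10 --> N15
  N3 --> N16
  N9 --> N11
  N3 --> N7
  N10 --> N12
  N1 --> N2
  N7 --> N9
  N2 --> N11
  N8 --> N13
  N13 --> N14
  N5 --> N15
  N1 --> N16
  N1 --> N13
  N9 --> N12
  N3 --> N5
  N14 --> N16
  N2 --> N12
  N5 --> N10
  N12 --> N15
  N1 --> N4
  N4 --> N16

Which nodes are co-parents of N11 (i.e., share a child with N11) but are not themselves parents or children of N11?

Children of N11: N14.
  N14's other parents are N8, N10, N13.
Excluding nodes already adjacent to N11 (N1, N2, N3, N6, N8, N9, N14), the co-parent-only contribution is {N10, N13}.

{N10, N13}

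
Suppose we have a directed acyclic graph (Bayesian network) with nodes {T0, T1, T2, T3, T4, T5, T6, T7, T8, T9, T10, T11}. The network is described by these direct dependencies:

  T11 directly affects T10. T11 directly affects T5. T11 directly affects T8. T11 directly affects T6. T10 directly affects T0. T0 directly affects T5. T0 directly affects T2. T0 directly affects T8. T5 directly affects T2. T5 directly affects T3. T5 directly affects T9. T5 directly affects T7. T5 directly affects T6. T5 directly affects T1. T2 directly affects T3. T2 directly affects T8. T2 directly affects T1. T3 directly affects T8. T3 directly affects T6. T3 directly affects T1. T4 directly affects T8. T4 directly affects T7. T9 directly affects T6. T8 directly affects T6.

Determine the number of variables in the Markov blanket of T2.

Parents of T2: T0, T5.
Children of T2: T1, T3, T8.
Parents of each child, excluding T2:
  T3's other parent is T5.
  parents(T8) \ {T2} = {T0, T3, T4, T11}.
  T1's other parents are T3, T5.
MB(T2) = {T0, T1, T3, T4, T5, T8, T11}, which has 7 nodes.

7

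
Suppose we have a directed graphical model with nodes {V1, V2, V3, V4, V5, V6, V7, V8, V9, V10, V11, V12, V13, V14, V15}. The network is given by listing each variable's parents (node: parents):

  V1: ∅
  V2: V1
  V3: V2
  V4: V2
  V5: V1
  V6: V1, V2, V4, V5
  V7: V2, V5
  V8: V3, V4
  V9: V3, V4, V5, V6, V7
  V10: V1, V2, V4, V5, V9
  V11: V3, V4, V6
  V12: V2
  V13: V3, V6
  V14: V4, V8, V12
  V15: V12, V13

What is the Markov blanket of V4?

{V1, V2, V3, V5, V6, V7, V8, V9, V10, V11, V12, V14}

V4 has parent V2.
V4 has children V6, V8, V9, V10, V11, V14.
Other parents of V4's children:
  V6's other parents are V1, V2, V5.
  V8 also has parent V3.
  parents(V9) \ {V4} = {V3, V5, V6, V7}.
  V10's other parents are V1, V2, V5, V9.
  parents(V11) \ {V4} = {V3, V6}.
  V14 also has parents V8, V12.
Union: {V2} ∪ {V6, V8, V9, V10, V11, V14} ∪ {V1, V2, V3, V5, V6, V7, V8, V9, V12} = {V1, V2, V3, V5, V6, V7, V8, V9, V10, V11, V12, V14}.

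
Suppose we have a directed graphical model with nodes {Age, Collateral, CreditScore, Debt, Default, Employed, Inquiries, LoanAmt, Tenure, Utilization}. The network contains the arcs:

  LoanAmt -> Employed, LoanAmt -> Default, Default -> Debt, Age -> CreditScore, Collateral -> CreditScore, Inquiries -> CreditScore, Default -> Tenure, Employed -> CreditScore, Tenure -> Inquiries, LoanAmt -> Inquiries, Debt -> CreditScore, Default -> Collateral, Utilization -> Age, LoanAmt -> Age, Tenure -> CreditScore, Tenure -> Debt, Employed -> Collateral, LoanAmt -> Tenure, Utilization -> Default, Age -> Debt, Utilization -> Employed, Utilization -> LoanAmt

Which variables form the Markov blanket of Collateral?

{Age, CreditScore, Debt, Default, Employed, Inquiries, Tenure}

Parents of Collateral: Default, Employed.
Collateral has child CreditScore.
For each child, the remaining parents (spouses of Collateral):
  CreditScore: Age, Debt, Employed, Inquiries, Tenure
Taking the union gives {Age, CreditScore, Debt, Default, Employed, Inquiries, Tenure}.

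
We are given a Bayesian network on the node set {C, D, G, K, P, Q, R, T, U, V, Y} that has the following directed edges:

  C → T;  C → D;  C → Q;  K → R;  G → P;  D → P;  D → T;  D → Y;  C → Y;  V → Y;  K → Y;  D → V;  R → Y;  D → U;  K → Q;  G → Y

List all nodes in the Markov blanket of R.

{C, D, G, K, V, Y}

Ch(R) = {Y}.
R's parents: K.
Other parents of R's children:
  parents(Y) \ {R} = {C, D, G, K, V}.
So the Markov blanket of R is {C, D, G, K, V, Y}.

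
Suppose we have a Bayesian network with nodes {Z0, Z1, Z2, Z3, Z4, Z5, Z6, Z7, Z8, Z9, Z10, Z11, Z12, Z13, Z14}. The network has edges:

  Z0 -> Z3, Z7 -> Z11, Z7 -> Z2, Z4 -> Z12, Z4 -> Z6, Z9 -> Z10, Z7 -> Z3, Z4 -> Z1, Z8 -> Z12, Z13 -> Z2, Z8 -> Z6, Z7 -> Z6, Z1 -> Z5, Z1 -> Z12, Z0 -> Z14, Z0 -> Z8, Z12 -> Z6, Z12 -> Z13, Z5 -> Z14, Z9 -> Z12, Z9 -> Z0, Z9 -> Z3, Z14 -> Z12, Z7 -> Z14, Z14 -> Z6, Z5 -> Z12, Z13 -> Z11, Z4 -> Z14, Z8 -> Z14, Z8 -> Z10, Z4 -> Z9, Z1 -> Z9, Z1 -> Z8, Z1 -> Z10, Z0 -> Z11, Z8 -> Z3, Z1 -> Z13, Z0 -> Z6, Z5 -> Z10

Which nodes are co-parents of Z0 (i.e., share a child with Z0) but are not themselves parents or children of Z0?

Children of Z0: Z3, Z6, Z8, Z11, Z14.
  Z8: Z1
  Z14: Z4, Z5, Z7, Z8
  Z3: Z7, Z8, Z9
  Z6: Z4, Z7, Z8, Z12, Z14
  Z11: Z7, Z13
Excluding nodes already adjacent to Z0 (Z3, Z6, Z8, Z9, Z11, Z14), the co-parent-only contribution is {Z1, Z4, Z5, Z7, Z12, Z13}.

{Z1, Z4, Z5, Z7, Z12, Z13}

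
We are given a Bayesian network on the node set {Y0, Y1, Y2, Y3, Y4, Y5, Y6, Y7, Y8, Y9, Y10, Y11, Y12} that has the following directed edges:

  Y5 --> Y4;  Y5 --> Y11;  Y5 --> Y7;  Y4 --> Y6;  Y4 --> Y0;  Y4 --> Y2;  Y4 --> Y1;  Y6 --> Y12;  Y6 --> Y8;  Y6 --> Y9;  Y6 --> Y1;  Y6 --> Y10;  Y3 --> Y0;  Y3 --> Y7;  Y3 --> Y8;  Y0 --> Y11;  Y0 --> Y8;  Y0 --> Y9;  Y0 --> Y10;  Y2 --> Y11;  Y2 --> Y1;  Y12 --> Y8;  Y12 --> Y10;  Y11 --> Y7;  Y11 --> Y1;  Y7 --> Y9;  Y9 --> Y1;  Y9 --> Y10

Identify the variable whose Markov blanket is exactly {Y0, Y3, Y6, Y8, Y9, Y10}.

Y12

The target node must have every member of {Y0, Y3, Y6, Y8, Y9, Y10} as a parent, child, or co-parent, and no others.
Parents of Y12: Y6; children: Y8, Y10; co-parents: Y0, Y3, Y6, Y9.
These exactly cover the given set, so the node is Y12.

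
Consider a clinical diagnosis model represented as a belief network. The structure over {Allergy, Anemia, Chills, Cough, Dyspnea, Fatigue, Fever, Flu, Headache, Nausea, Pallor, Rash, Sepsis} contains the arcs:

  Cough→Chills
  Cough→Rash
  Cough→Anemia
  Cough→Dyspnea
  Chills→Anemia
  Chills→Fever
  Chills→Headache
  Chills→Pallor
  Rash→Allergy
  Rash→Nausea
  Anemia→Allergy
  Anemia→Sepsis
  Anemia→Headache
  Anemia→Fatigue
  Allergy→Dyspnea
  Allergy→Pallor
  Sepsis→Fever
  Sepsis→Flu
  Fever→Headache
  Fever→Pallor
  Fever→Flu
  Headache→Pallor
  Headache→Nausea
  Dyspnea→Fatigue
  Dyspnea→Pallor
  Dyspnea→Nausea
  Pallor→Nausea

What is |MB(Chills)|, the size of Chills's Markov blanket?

8

A node's Markov blanket = Pa ∪ Ch ∪ (parents of Ch other than the node itself).
Parents of Chills: Cough.
Ch(Chills) = {Anemia, Fever, Headache, Pallor}.
For each child, the remaining parents (spouses of Chills):
  Anemia's other parent is Cough.
  parents(Fever) \ {Chills} = {Sepsis}.
  parents(Headache) \ {Chills} = {Anemia, Fever}.
  Pallor's other parents are Allergy, Dyspnea, Fever, Headache.
MB(Chills) = {Allergy, Anemia, Cough, Dyspnea, Fever, Headache, Pallor, Sepsis}, which has 8 nodes.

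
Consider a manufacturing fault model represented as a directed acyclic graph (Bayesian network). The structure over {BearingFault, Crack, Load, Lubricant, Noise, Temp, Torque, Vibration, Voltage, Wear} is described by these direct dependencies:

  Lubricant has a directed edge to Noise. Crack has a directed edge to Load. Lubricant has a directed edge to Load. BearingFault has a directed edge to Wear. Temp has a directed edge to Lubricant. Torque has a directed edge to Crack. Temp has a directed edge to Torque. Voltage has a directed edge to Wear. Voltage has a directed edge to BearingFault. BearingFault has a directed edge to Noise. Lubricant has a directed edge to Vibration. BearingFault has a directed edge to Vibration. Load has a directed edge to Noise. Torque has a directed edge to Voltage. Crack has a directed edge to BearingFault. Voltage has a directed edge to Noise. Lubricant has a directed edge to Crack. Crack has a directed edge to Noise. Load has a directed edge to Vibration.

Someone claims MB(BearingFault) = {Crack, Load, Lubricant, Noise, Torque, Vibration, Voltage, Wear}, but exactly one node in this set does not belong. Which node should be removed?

A node's Markov blanket = Pa ∪ Ch ∪ (parents of Ch other than the node itself).
BearingFault has children Noise, Vibration, Wear.
Parents of BearingFault: Crack, Voltage.
Other parents of BearingFault's children:
  parents(Vibration) \ {BearingFault} = {Load, Lubricant}.
  Noise's other parents are Crack, Load, Lubricant, Voltage.
  Wear also has parent Voltage.
MB(BearingFault) = {Crack, Load, Lubricant, Noise, Vibration, Voltage, Wear}.
Torque is neither a parent, child, nor co-parent of BearingFault, so it does not belong.

Torque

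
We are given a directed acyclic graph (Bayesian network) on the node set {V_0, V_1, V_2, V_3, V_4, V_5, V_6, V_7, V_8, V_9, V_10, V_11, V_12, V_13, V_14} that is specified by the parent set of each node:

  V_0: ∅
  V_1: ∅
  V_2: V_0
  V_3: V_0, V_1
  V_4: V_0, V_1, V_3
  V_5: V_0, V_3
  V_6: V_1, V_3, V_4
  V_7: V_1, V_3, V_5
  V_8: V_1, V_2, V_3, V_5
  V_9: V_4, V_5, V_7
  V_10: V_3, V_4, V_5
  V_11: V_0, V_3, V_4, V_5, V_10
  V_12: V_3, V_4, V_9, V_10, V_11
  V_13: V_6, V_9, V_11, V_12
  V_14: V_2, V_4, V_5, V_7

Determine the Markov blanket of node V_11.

{V_0, V_3, V_4, V_5, V_6, V_9, V_10, V_12, V_13}

A node's Markov blanket = Pa ∪ Ch ∪ (parents of Ch other than the node itself).
Pa(V_11) = {V_0, V_3, V_4, V_5, V_10}.
Ch(V_11) = {V_12, V_13}.
For each child, the remaining parents (spouses of V_11):
  V_12's other parents are V_3, V_4, V_9, V_10.
  V_13 also has parents V_6, V_9, V_12.
MB(V_11) = {V_0, V_3, V_4, V_5, V_6, V_9, V_10, V_12, V_13}.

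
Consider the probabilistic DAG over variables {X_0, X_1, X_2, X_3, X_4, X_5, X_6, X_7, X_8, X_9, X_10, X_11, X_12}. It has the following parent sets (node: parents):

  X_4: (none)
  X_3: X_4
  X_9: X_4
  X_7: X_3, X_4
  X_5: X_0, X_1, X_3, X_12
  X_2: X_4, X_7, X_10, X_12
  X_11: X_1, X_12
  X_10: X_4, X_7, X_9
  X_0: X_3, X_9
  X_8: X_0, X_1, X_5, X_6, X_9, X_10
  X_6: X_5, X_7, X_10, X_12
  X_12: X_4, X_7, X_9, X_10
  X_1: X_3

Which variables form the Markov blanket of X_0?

{X_1, X_3, X_5, X_6, X_8, X_9, X_10, X_12}

Ch(X_0) = {X_5, X_8}.
Pa(X_0) = {X_3, X_9}.
For each child, the remaining parents (spouses of X_0):
  parents(X_5) \ {X_0} = {X_1, X_3, X_12}.
  parents(X_8) \ {X_0} = {X_1, X_5, X_6, X_9, X_10}.
Taking the union gives {X_1, X_3, X_5, X_6, X_8, X_9, X_10, X_12}.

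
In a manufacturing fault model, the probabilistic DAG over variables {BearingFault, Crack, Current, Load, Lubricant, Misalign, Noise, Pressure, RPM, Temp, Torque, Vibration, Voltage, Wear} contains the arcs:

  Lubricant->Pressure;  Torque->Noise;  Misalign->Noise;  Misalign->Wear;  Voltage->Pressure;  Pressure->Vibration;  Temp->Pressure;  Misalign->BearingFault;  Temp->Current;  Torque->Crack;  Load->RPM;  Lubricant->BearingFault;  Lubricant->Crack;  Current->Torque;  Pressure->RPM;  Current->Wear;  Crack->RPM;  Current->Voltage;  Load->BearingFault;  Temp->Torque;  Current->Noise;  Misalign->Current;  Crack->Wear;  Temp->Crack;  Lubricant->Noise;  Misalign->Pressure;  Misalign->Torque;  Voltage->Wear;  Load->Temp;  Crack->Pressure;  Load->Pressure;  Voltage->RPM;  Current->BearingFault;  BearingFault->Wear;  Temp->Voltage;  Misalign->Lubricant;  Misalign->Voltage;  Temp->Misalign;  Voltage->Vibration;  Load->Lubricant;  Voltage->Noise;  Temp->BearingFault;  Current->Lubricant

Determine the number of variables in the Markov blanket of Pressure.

Pressure has parents Crack, Load, Lubricant, Misalign, Temp, Voltage.
Ch(Pressure) = {RPM, Vibration}.
For each child, the remaining parents (spouses of Pressure):
  Vibration: Voltage
  RPM: Crack, Load, Voltage
MB(Pressure) = {Crack, Load, Lubricant, Misalign, RPM, Temp, Vibration, Voltage}, which has 8 nodes.

8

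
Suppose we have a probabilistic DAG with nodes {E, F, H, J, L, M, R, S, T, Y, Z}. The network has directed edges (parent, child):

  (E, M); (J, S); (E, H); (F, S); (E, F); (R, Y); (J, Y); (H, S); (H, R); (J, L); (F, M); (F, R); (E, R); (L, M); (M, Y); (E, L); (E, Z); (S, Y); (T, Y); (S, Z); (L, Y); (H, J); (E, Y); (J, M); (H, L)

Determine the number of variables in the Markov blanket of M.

8

Recall MB(v) = parents ∪ children ∪ spouses, where spouses are the other parents of v's children.
M has parents E, F, J, L.
Children of M: Y.
Co-parents of M (other parents of its children):
  Y's other parents are E, J, L, R, S, T.
MB(M) = {E, F, J, L, R, S, T, Y}, which has 8 nodes.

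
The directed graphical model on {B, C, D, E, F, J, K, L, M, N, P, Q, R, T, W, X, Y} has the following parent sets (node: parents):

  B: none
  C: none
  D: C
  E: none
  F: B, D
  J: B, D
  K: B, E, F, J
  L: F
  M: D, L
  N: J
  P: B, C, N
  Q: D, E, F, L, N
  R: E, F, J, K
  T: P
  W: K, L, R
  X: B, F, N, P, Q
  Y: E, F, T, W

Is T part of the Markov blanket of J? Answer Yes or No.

No

By definition, MB(J) is built from J's parents, J's children, and the co-parents of J.
J has parents B, D.
Children of J: K, N, R.
Other parents of J's children:
  parents(K) \ {J} = {B, E, F}.
  N: no additional parents.
  parents(R) \ {J} = {E, F, K}.
MB(J) = {B, D, E, F, K, N, R}; T is not in this set.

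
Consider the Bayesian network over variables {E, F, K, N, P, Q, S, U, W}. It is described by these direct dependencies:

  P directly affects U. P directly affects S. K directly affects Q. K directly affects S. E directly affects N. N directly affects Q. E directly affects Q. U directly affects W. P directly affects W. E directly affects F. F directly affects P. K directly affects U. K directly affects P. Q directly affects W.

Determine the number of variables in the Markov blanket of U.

4

Recall MB(v) = parents ∪ children ∪ spouses, where spouses are the other parents of v's children.
Pa(U) = {K, P}.
U has child W.
Other parents of U's children:
  parents(W) \ {U} = {P, Q}.
MB(U) = {K, P, Q, W}, which has 4 nodes.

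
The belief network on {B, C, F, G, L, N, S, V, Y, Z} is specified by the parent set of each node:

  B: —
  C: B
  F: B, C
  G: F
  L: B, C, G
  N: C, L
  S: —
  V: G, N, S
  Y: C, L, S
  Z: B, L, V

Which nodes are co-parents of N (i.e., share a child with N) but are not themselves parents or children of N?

{G, S}

Children of N: V.
  V's other parents are G, S.
Excluding nodes already adjacent to N (C, L, V), the co-parent-only contribution is {G, S}.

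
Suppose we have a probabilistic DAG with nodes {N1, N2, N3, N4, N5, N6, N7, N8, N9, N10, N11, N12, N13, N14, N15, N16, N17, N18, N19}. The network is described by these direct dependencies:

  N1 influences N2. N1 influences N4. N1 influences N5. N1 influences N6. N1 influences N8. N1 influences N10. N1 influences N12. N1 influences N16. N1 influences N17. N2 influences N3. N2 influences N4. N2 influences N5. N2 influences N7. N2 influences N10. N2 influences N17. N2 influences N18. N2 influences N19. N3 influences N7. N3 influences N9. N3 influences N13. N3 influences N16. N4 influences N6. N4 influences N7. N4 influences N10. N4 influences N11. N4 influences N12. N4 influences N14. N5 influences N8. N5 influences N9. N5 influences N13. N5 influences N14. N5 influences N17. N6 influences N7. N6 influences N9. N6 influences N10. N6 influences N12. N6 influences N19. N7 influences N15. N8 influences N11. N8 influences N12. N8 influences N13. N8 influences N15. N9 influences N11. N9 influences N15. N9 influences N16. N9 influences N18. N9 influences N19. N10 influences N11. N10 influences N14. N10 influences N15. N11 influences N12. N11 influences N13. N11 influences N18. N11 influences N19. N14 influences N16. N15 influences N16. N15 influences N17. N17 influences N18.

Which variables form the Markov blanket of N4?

A node's Markov blanket = Pa ∪ Ch ∪ (parents of Ch other than the node itself).
Parents of N4: N1, N2.
Children of N4: N6, N7, N10, N11, N12, N14.
Co-parents of N4 (other parents of its children):
  parents(N6) \ {N4} = {N1}.
  N7's other parents are N2, N3, N6.
  N10 also has parents N1, N2, N6.
  parents(N11) \ {N4} = {N8, N9, N10}.
  N12's other parents are N1, N6, N8, N11.
  N14's other parents are N5, N10.
Union: {N1, N2} ∪ {N6, N7, N10, N11, N12, N14} ∪ {N1, N2, N3, N5, N6, N8, N9, N10, N11} = {N1, N2, N3, N5, N6, N7, N8, N9, N10, N11, N12, N14}.

{N1, N2, N3, N5, N6, N7, N8, N9, N10, N11, N12, N14}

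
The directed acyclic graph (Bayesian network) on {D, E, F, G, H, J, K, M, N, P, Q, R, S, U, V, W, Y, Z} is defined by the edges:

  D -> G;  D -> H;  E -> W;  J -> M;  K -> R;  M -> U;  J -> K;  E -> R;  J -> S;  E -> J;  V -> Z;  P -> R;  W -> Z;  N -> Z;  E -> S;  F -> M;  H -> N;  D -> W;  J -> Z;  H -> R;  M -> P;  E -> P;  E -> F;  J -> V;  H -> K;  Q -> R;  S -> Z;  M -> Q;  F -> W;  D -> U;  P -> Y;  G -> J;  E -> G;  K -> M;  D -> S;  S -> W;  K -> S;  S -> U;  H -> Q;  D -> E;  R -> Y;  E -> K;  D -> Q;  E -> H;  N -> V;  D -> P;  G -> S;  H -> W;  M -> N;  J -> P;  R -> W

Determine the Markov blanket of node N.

{H, J, M, S, V, W, Z}

N's parents: H, M.
N's children: V, Z.
Parents of each child, excluding N:
  parents(V) \ {N} = {J}.
  Z's other parents are J, S, V, W.
So the Markov blanket of N is {H, J, M, S, V, W, Z}.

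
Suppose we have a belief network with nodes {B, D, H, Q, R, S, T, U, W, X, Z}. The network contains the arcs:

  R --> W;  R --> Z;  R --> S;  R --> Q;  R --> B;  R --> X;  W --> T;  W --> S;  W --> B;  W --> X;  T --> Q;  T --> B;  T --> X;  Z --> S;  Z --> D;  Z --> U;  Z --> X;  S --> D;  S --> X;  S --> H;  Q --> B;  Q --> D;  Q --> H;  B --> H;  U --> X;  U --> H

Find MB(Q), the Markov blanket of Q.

{B, D, H, R, S, T, U, W, Z}

By definition, MB(Q) is built from Q's parents, Q's children, and the co-parents of Q.
Children of Q: B, D, H.
Q's parents: R, T.
Co-parents of Q (other parents of its children):
  parents(B) \ {Q} = {R, T, W}.
  D's other parents are S, Z.
  H also has parents B, S, U.
So the Markov blanket of Q is {B, D, H, R, S, T, U, W, Z}.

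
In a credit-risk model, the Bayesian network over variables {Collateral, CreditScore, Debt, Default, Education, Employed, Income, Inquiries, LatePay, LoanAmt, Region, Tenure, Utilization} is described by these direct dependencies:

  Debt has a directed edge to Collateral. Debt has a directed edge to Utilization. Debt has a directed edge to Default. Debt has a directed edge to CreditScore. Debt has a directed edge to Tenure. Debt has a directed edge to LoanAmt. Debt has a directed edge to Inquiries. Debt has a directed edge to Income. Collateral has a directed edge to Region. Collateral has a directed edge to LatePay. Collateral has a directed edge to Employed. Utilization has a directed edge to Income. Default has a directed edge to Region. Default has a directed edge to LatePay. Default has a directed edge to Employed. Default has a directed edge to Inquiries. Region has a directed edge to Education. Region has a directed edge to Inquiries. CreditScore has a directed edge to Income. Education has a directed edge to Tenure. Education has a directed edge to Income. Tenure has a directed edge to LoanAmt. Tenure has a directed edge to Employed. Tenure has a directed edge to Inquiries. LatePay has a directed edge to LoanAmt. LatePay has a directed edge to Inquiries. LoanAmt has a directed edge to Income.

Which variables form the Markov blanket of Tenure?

{Collateral, Debt, Default, Education, Employed, Inquiries, LatePay, LoanAmt, Region}

Tenure has parents Debt, Education.
Tenure's children: Employed, Inquiries, LoanAmt.
For each child, the remaining parents (spouses of Tenure):
  LoanAmt also has parents Debt, LatePay.
  Employed also has parents Collateral, Default.
  parents(Inquiries) \ {Tenure} = {Debt, Default, LatePay, Region}.
Taking the union gives {Collateral, Debt, Default, Education, Employed, Inquiries, LatePay, LoanAmt, Region}.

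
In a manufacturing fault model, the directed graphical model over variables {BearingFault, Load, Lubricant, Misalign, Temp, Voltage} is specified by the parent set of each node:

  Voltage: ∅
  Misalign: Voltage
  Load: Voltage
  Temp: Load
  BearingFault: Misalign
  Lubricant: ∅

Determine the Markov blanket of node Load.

The Markov blanket of a node is its parents, its children, and the other parents of its children.
Pa(Load) = {Voltage}.
Load's children: Temp.
Co-parents of Load (other parents of its children):
  Temp: no additional parents.
So the Markov blanket of Load is {Temp, Voltage}.

{Temp, Voltage}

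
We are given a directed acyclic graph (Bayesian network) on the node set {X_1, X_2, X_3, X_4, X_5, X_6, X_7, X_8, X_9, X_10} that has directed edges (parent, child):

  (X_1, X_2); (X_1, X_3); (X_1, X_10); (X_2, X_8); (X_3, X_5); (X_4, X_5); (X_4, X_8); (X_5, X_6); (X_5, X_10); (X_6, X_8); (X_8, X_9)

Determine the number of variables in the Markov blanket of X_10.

2

The Markov blanket of a node is its parents, its children, and the other parents of its children.
X_10's parents: X_1, X_5.
X_10's children: none.
X_10 has no children, so there are no co-parents.
MB(X_10) = {X_1, X_5}, which has 2 nodes.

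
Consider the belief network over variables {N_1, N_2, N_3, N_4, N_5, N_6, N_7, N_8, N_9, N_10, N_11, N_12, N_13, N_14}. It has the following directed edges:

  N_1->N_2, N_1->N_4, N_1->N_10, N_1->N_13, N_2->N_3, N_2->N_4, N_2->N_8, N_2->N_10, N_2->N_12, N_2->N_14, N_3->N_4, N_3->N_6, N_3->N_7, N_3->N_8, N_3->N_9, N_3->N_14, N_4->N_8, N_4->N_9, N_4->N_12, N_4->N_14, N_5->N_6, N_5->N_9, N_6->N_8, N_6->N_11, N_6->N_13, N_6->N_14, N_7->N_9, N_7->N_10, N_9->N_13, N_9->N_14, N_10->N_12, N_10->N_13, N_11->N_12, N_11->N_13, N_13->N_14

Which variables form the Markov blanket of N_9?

By definition, MB(N_9) is built from N_9's parents, N_9's children, and the co-parents of N_9.
Parents of N_9: N_3, N_4, N_5, N_7.
Children of N_9: N_13, N_14.
Other parents of N_9's children:
  parents(N_13) \ {N_9} = {N_1, N_6, N_10, N_11}.
  parents(N_14) \ {N_9} = {N_2, N_3, N_4, N_6, N_13}.
Union: {N_3, N_4, N_5, N_7} ∪ {N_13, N_14} ∪ {N_1, N_2, N_3, N_4, N_6, N_10, N_11, N_13} = {N_1, N_2, N_3, N_4, N_5, N_6, N_7, N_10, N_11, N_13, N_14}.

{N_1, N_2, N_3, N_4, N_5, N_6, N_7, N_10, N_11, N_13, N_14}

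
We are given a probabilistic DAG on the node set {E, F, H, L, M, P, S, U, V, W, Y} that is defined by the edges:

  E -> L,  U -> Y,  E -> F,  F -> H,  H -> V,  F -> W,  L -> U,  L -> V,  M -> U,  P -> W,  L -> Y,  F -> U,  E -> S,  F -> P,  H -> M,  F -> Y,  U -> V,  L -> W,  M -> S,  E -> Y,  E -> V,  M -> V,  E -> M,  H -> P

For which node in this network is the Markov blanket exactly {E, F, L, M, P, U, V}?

H

The target node must have every member of {E, F, L, M, P, U, V} as a parent, child, or co-parent, and no others.
Parents of H: F; children: M, P, V; co-parents: E, F, L, M, U.
These exactly cover the given set, so the node is H.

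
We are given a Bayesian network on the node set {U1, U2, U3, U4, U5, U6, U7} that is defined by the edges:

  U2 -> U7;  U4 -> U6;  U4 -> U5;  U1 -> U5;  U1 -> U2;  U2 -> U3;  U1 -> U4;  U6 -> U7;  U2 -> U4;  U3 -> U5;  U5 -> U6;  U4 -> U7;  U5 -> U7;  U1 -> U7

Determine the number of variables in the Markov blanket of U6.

Children of U6: U7.
Pa(U6) = {U4, U5}.
For each child, the remaining parents (spouses of U6):
  U7 also has parents U1, U2, U4, U5.
MB(U6) = {U1, U2, U4, U5, U7}, which has 5 nodes.

5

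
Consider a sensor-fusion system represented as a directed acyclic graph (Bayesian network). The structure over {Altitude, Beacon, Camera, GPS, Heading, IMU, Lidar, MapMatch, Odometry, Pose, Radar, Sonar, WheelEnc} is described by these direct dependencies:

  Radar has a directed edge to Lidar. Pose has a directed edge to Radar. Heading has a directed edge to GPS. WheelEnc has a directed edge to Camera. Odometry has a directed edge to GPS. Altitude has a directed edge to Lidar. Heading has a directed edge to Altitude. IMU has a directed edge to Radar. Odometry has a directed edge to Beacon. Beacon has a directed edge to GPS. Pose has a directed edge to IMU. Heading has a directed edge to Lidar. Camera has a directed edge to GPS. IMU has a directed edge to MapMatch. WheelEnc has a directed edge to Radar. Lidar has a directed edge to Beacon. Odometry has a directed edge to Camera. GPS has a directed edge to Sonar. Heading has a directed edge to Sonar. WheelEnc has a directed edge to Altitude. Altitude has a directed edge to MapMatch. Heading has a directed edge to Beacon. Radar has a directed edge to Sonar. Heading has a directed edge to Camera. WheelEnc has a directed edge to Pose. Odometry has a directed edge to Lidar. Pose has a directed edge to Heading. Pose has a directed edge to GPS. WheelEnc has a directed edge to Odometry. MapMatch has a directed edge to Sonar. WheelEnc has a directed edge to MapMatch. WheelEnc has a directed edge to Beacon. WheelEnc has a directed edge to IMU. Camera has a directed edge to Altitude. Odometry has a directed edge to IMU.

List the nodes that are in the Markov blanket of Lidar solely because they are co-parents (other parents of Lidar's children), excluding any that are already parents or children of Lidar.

Children of Lidar: Beacon.
  Beacon also has parents Heading, Odometry, WheelEnc.
Excluding nodes already adjacent to Lidar (Altitude, Beacon, Heading, Odometry, Radar), the co-parent-only contribution is {WheelEnc}.

{WheelEnc}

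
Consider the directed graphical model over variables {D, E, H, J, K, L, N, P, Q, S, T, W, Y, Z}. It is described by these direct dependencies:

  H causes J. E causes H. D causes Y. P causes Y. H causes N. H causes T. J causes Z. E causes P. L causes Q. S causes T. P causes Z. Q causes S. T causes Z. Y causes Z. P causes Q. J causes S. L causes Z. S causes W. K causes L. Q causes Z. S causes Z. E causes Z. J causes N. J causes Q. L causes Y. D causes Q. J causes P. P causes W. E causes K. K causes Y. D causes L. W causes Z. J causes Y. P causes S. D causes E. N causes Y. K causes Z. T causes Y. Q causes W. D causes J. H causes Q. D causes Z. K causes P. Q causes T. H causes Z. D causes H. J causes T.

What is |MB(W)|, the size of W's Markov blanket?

A node's Markov blanket = Pa ∪ Ch ∪ (parents of Ch other than the node itself).
W has parents P, Q, S.
Children of W: Z.
Parents of each child, excluding W:
  parents(Z) \ {W} = {D, E, H, J, K, L, P, Q, S, T, Y}.
MB(W) = {D, E, H, J, K, L, P, Q, S, T, Y, Z}, which has 12 nodes.

12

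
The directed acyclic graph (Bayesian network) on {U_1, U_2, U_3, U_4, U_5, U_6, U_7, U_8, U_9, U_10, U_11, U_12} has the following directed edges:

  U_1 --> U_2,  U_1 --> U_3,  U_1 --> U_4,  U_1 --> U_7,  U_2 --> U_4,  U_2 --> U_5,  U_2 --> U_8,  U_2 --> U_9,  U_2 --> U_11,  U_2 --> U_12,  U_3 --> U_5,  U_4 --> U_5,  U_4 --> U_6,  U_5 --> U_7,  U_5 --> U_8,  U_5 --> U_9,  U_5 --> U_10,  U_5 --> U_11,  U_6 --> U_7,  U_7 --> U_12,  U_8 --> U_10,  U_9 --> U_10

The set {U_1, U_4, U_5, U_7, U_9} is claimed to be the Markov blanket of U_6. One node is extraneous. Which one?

U_9

By definition, MB(U_6) is built from U_6's parents, U_6's children, and the co-parents of U_6.
Parents of U_6: U_4.
Children of U_6: U_7.
Parents of each child, excluding U_6:
  U_7: U_1, U_5
MB(U_6) = {U_1, U_4, U_5, U_7}.
U_9 is neither a parent, child, nor co-parent of U_6, so it does not belong.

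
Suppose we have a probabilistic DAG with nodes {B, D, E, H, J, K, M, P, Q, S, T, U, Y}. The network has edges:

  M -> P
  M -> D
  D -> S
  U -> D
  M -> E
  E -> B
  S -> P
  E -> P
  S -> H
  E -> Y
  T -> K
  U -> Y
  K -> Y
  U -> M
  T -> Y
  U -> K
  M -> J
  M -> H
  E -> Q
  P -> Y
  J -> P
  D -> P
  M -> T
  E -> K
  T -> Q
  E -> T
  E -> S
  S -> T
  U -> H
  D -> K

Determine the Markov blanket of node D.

{E, J, K, M, P, S, T, U}

Parents of D: M, U.
Children of D: K, P, S.
For each child, the remaining parents (spouses of D):
  S: E
  P: E, J, M, S
  K: E, T, U
So the Markov blanket of D is {E, J, K, M, P, S, T, U}.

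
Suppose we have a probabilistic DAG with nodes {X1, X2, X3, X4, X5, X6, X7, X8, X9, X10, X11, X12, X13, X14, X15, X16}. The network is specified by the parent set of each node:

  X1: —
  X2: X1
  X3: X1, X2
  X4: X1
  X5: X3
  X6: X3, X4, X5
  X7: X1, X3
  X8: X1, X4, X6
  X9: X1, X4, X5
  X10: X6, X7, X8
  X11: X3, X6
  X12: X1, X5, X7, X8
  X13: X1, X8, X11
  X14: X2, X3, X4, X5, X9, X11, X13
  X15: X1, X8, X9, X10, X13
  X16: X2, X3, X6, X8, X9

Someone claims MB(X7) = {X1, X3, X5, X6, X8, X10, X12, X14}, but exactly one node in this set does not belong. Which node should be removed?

X14

Ch(X7) = {X10, X12}.
X7's parents: X1, X3.
Other parents of X7's children:
  X10: X6, X8
  X12: X1, X5, X8
MB(X7) = {X1, X3, X5, X6, X8, X10, X12}.
X14 is neither a parent, child, nor co-parent of X7, so it does not belong.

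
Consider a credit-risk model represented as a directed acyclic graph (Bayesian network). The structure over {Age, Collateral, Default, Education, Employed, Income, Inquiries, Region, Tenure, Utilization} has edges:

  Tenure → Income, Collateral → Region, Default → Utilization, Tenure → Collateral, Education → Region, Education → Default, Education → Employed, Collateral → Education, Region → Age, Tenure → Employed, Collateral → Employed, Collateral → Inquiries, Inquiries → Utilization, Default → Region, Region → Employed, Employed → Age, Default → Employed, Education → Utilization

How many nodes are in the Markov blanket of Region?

6

A node's Markov blanket = Pa ∪ Ch ∪ (parents of Ch other than the node itself).
Region's parents: Collateral, Default, Education.
Region has children Age, Employed.
For each child, the remaining parents (spouses of Region):
  Employed also has parents Collateral, Default, Education, Tenure.
  parents(Age) \ {Region} = {Employed}.
MB(Region) = {Age, Collateral, Default, Education, Employed, Tenure}, which has 6 nodes.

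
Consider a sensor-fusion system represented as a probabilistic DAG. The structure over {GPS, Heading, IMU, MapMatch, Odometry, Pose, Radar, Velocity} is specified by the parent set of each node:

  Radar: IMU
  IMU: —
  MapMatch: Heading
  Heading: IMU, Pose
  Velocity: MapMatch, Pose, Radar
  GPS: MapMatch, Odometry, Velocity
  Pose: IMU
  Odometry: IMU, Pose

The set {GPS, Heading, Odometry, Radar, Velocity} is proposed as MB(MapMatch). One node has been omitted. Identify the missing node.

Pa(MapMatch) = {Heading}.
MapMatch has children GPS, Velocity.
Other parents of MapMatch's children:
  Velocity's other parents are Pose, Radar.
  GPS also has parents Odometry, Velocity.
MB(MapMatch) = {GPS, Heading, Odometry, Pose, Radar, Velocity}.
Comparing with the claimed set, Pose is missing.

Pose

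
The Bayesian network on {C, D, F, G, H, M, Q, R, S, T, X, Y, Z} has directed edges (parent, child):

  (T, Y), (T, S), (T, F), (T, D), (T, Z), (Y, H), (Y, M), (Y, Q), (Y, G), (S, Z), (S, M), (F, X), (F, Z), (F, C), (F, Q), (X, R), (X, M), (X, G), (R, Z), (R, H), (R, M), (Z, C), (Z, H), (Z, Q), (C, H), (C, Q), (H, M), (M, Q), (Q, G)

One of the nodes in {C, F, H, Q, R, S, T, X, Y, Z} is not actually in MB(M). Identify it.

By definition, MB(M) is built from M's parents, M's children, and the co-parents of M.
M has parents H, R, S, X, Y.
Ch(M) = {Q}.
Other parents of M's children:
  Q also has parents C, F, Y, Z.
MB(M) = {C, F, H, Q, R, S, X, Y, Z}.
T is neither a parent, child, nor co-parent of M, so it does not belong.

T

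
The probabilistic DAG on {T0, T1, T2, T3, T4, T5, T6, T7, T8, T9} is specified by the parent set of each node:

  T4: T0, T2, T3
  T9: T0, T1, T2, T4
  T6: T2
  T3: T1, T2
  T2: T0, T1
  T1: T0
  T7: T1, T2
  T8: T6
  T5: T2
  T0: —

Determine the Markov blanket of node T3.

{T0, T1, T2, T4}

Recall MB(v) = parents ∪ children ∪ spouses, where spouses are the other parents of v's children.
Parents of T3: T1, T2.
Children of T3: T4.
For each child, the remaining parents (spouses of T3):
  T4: T0, T2
MB(T3) = {T0, T1, T2, T4}.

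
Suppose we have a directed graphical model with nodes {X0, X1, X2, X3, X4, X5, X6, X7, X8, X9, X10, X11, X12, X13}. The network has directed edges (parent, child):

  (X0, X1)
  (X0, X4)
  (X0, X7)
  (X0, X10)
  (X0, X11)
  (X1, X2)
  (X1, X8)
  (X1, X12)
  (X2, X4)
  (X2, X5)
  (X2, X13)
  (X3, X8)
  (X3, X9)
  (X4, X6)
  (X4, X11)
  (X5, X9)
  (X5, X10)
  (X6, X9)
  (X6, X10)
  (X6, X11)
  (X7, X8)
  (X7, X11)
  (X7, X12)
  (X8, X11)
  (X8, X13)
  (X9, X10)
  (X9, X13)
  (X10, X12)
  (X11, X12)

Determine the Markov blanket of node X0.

{X1, X2, X4, X5, X6, X7, X8, X9, X10, X11}

The Markov blanket of a node is its parents, its children, and the other parents of its children.
X0 has no parents.
X0's children: X1, X4, X7, X10, X11.
Parents of each child, excluding X0:
  X1: no additional parents.
  X4's other parent is X2.
  X7: no additional parents.
  X10's other parents are X5, X6, X9.
  parents(X11) \ {X0} = {X4, X6, X7, X8}.
MB(X0) = {X1, X2, X4, X5, X6, X7, X8, X9, X10, X11}.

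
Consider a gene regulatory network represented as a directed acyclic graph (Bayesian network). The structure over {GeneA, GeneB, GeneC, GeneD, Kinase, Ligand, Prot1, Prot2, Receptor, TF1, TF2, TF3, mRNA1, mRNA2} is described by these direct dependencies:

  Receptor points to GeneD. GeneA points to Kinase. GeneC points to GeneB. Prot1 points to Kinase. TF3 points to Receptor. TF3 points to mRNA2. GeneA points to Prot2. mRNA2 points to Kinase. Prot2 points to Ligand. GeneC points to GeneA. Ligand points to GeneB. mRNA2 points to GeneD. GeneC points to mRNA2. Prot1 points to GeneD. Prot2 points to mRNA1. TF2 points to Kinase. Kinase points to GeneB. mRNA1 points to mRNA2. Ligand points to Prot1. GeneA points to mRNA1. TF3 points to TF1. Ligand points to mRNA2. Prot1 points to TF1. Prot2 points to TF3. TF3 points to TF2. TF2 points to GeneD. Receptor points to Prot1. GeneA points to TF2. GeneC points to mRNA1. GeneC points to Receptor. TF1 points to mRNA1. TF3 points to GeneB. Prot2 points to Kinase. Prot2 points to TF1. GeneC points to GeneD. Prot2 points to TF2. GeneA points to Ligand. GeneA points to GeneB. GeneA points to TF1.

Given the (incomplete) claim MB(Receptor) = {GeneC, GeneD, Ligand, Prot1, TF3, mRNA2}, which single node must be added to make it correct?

TF2

Receptor's parents: GeneC, TF3.
Children of Receptor: GeneD, Prot1.
Co-parents of Receptor (other parents of its children):
  Prot1 also has parent Ligand.
  GeneD also has parents GeneC, Prot1, TF2, mRNA2.
MB(Receptor) = {GeneC, GeneD, Ligand, Prot1, TF2, TF3, mRNA2}.
Comparing with the claimed set, TF2 is missing.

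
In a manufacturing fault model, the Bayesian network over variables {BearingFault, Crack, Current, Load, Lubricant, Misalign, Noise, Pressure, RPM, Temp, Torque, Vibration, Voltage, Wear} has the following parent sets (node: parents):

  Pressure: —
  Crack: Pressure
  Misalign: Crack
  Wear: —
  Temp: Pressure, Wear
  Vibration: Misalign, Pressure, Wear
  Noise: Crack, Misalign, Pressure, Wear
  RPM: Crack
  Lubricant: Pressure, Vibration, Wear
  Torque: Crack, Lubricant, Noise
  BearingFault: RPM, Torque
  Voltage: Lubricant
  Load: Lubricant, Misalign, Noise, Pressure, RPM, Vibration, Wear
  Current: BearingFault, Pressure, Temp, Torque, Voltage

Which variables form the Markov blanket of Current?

Current's parents: BearingFault, Pressure, Temp, Torque, Voltage.
Current's children: none.
Current has no children, so there are no co-parents.
So the Markov blanket of Current is {BearingFault, Pressure, Temp, Torque, Voltage}.

{BearingFault, Pressure, Temp, Torque, Voltage}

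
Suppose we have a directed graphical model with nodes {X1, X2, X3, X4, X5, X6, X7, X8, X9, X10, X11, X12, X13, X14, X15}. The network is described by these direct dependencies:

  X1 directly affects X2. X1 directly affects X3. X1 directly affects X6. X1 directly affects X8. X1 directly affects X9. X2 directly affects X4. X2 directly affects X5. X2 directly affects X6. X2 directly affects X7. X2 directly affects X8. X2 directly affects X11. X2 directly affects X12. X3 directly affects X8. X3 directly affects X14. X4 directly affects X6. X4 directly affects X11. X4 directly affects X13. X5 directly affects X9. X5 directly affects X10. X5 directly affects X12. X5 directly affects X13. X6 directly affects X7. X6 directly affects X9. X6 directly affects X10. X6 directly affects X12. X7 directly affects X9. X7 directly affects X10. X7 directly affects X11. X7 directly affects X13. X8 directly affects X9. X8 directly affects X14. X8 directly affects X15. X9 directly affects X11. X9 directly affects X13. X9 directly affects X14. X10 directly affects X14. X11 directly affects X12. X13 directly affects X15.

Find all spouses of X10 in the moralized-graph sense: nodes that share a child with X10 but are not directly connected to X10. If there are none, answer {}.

Children of X10: X14.
  X14: X3, X8, X9
Excluding nodes already adjacent to X10 (X5, X6, X7, X14), the co-parent-only contribution is {X3, X8, X9}.

{X3, X8, X9}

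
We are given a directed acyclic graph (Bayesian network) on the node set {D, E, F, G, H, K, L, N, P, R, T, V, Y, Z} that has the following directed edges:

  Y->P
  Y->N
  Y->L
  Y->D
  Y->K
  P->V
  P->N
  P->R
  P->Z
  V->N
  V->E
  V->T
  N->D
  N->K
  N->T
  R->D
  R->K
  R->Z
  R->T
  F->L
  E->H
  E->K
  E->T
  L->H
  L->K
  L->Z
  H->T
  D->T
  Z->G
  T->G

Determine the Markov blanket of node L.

L's parents: F, Y.
L has children H, K, Z.
Parents of each child, excluding L:
  H's other parent is E.
  parents(K) \ {L} = {E, N, R, Y}.
  parents(Z) \ {L} = {P, R}.
Taking the union gives {E, F, H, K, N, P, R, Y, Z}.

{E, F, H, K, N, P, R, Y, Z}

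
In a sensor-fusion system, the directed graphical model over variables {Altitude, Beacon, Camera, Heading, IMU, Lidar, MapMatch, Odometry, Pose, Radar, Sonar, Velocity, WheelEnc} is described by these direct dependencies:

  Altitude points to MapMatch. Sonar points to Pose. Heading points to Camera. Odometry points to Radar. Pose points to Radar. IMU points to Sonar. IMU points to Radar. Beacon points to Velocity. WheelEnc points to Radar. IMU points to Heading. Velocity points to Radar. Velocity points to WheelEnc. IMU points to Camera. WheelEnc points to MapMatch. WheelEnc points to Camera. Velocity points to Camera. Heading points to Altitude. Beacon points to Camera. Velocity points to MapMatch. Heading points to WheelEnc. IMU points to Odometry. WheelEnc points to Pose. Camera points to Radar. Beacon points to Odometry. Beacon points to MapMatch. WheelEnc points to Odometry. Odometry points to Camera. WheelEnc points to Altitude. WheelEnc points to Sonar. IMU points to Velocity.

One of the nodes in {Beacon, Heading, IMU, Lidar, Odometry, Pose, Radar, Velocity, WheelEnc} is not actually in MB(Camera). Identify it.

The Markov blanket of a node is its parents, its children, and the other parents of its children.
Camera has child Radar.
Pa(Camera) = {Beacon, Heading, IMU, Odometry, Velocity, WheelEnc}.
Co-parents of Camera (other parents of its children):
  Radar: IMU, Odometry, Pose, Velocity, WheelEnc
MB(Camera) = {Beacon, Heading, IMU, Odometry, Pose, Radar, Velocity, WheelEnc}.
Lidar is neither a parent, child, nor co-parent of Camera, so it does not belong.

Lidar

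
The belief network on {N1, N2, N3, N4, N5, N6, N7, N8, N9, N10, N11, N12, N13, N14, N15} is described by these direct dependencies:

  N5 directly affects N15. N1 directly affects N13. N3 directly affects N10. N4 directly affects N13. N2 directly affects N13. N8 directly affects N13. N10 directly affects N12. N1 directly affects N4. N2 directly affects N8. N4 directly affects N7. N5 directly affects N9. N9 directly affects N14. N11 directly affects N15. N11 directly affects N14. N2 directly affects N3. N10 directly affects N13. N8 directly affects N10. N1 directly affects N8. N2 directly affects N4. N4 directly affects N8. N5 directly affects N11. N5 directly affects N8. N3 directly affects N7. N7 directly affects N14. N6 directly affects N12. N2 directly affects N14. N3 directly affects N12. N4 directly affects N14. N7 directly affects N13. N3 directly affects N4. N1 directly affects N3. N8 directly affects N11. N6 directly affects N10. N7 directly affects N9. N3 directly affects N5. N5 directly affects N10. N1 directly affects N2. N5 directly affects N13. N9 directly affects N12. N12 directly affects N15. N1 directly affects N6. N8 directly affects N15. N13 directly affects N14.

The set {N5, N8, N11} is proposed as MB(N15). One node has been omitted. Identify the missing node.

By definition, MB(N15) is built from N15's parents, N15's children, and the co-parents of N15.
Children of N15: none.
N15's parents: N5, N8, N11, N12.
With no children, N15 has no spouses; the co-parent set is empty.
MB(N15) = {N5, N8, N11, N12}.
Comparing with the claimed set, N12 is missing.

N12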